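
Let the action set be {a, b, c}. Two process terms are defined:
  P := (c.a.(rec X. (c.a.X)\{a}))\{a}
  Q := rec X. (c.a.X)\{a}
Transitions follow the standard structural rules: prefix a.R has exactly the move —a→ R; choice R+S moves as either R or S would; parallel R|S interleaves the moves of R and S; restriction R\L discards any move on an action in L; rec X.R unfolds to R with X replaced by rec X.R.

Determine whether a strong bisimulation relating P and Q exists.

LTS(P): 2 reachable states
  p0 = (c.a.(rec X. (c.a.X)\{a}))\{a} ⊢ ··c··> p1
  p1 = (a.(rec X. (c.a.X)\{a}))\{a} ⊢ deadlocked
LTS(Q): 2 reachable states
  q0 = rec X. (c.a.X)\{a} ⊢ ··c··> q1
  q1 = (a.(rec X. (c.a.X)\{a}))\{a} ⊢ deadlocked
Bisimilarity quotient blocks:
  B0 = {p0, q0}
  B1 = {p1, q1}
p0 ∈ B0, q0 ∈ B0 → same block

bisimilar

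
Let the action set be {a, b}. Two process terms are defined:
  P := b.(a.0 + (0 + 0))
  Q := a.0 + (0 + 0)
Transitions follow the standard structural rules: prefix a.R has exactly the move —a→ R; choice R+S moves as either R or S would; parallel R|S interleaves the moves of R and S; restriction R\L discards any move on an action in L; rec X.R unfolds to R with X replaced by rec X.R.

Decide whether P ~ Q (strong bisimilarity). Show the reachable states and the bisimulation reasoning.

NO

Reachable graph of P (3 states):
  m0 = b.(a.0 + (0 + 0)) :: —b→ m1
  m1 = a.0 + (0 + 0) :: —a→ m2
  m2 = 0 :: ∅
Reachable graph of Q (2 states):
  n0 = a.0 + (0 + 0) :: —a→ n1
  n1 = 0 :: ∅
Partition-refinement fixed point:
  B0 = {m0}
  B1 = {m1, n0}
  B2 = {m2, n1}
m0 ∈ B0, n0 ∈ B1 → different blocks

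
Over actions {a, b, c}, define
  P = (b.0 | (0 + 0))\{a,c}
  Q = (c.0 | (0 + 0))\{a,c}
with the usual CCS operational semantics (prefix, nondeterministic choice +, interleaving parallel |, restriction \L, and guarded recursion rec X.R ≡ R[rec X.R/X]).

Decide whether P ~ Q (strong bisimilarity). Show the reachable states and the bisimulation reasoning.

P ≁ Q

P's transition system — 2 states:
  s0 = (b.0 | (0 + 0))\{a,c} ⊢ —b→ s1
  s1 = (0 | (0 + 0))\{a,c} ⊢ deadlocked
Q's transition system — 1 states:
  t0 = (c.0 | (0 + 0))\{a,c} ⊢ deadlocked
Bisimilarity quotient blocks:
  B0 = {s0}
  B1 = {s1, t0}
s0 ∈ B0, t0 ∈ B1 → different blocks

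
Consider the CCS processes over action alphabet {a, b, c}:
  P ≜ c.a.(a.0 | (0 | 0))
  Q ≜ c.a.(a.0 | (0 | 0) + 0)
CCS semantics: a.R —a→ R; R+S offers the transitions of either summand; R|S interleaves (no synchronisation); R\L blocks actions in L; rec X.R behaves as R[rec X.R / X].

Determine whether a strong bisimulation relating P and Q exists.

YES

Reachable graph of P (4 states):
  m0 = c.a.(a.0 | (0 | 0)) → --c--▸ m1
  m1 = a.(a.0 | (0 | 0)) → --a--▸ m2
  m2 = a.0 | (0 | 0) → --a--▸ m3
  m3 = 0 | (0 | 0) → ·
Reachable graph of Q (4 states):
  n0 = c.a.(a.0 | (0 | 0) + 0) → --c--▸ n1
  n1 = a.(a.0 | (0 | 0) + 0) → --a--▸ n2
  n2 = a.0 | (0 | 0) + 0 → --a--▸ n3
  n3 = 0 | (0 | 0) → ·
Coarsest stable partition (strong bisimilarity classes):
  B0 = {m0, n0}
  B1 = {m1, n1}
  B2 = {m2, n2}
  B3 = {m3, n3}
m0 ∈ B0, n0 ∈ B0 → same block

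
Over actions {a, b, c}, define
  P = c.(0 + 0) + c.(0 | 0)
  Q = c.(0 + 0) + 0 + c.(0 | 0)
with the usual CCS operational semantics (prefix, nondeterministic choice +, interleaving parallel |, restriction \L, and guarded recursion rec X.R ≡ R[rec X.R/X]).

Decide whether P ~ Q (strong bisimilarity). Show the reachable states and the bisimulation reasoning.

YES

Reachable graph of P (3 states):
  m0 = c.(0 + 0) + c.(0 | 0) has moves ··c··> m1, ··c··> m2
  m1 = 0 + 0 has moves deadlocked
  m2 = 0 | 0 has moves deadlocked
Reachable graph of Q (3 states):
  n0 = c.(0 + 0) + 0 + c.(0 | 0) has moves ··c··> n1, ··c··> n2
  n1 = 0 + 0 has moves deadlocked
  n2 = 0 | 0 has moves deadlocked
Coarsest stable partition (strong bisimilarity classes):
  B0 = {m0, n0}
  B1 = {m1, m2, n1, n2}
m0 ∈ B0, n0 ∈ B0 → same block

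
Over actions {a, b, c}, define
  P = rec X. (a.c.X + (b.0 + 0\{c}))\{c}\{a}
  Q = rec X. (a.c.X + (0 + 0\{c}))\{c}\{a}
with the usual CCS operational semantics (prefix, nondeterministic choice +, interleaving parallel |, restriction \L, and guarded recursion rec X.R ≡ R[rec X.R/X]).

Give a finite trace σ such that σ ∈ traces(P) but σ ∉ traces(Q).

LTS(P): 2 reachable states
  m0 = rec X. (a.c.X + (b.0 + 0\{c}))\{c}\{a} → --b--▸ m1
  m1 = 0\{c}\{a} → (no moves)
LTS(Q): 1 reachable states
  n0 = rec X. (a.c.X + (0 + 0\{c}))\{c}\{a} → (no moves)
Run σ = ⟨b⟩ on P: start {m0}
  step 1 (b): {m1}
  — P admits the full trace.
Run σ = ⟨b⟩ on Q: start {n0}
  step 1 (b): ∅  — Q cannot continue

b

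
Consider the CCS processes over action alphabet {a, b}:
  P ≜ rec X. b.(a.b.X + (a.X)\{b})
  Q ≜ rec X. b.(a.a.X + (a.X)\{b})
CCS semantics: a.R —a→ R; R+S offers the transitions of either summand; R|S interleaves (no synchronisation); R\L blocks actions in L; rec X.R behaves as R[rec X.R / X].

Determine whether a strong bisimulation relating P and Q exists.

LTS(P): 4 reachable states
  u0 = rec X. b.(a.b.X + (a.X)\{b}) | ··b··> u1
  u1 = a.b.(rec X. b.(a.b.X + (a.X)\{b})) + (a.(rec X. b.(a.b.X + (a.X)\{b})))\{b} | ··a··> u2, ··a··> u3
  u2 = (rec X. b.(a.b.X + (a.X)\{b}))\{b} | ∅
  u3 = b.(rec X. b.(a.b.X + (a.X)\{b})) | ··b··> u0
LTS(Q): 4 reachable states
  v0 = rec X. b.(a.a.X + (a.X)\{b}) | ··b··> v1
  v1 = a.a.(rec X. b.(a.a.X + (a.X)\{b})) + (a.(rec X. b.(a.a.X + (a.X)\{b})))\{b} | ··a··> v2, ··a··> v3
  v2 = (rec X. b.(a.a.X + (a.X)\{b}))\{b} | ∅
  v3 = a.(rec X. b.(a.a.X + (a.X)\{b})) | ··a··> v0
Bisimilarity quotient blocks:
  B0 = {u0}
  B1 = {u1}
  B2 = {u2, v2}
  B3 = {u3}
  B4 = {v0}
  B5 = {v1}
  B6 = {v3}
u0 ∈ B0, v0 ∈ B4 → different blocks

NO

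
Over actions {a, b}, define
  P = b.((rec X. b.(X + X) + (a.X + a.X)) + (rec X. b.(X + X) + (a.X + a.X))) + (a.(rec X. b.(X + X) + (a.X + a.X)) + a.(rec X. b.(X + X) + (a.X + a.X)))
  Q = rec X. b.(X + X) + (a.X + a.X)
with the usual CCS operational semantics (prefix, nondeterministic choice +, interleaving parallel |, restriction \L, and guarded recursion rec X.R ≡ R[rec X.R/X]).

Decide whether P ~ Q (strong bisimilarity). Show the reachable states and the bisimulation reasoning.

bisimilar

LTS(P): 3 reachable states
  u0 = b.((rec X. b.(X + X) + (a.X + a.X)) + (rec X. b.(X + X) + (a.X + a.X))) + (a.(rec X. b.(X + X) + (a.X + a.X)) + a.(rec X. b.(X + X) + (a.X + a.X))) :: =a=> u1, =b=> u2
  u1 = rec X. b.(X + X) + (a.X + a.X) :: =a=> u1, =b=> u2
  u2 = (rec X. b.(X + X) + (a.X + a.X)) + (rec X. b.(X + X) + (a.X + a.X)) :: =a=> u1, =b=> u2
LTS(Q): 2 reachable states
  v0 = rec X. b.(X + X) + (a.X + a.X) :: =a=> v0, =b=> v1
  v1 = (rec X. b.(X + X) + (a.X + a.X)) + (rec X. b.(X + X) + (a.X + a.X)) :: =a=> v0, =b=> v1
Bisimilarity quotient blocks:
  B0 = {u0, u1, u2, v0, v1}
u0 ∈ B0, v0 ∈ B0 → same block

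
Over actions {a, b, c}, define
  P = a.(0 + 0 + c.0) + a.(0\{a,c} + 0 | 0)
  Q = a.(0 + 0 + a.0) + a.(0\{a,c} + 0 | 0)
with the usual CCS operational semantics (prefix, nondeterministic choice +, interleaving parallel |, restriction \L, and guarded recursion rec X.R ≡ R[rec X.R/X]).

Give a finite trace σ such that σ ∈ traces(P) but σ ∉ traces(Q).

ac

Reachable graph of P (4 states):
  p0 = a.(0 + 0 + c.0) + a.(0\{a,c} + 0 | 0) ⊢ ··a··> p1, ··a··> p2
  p1 = 0 + 0 + c.0 ⊢ ··c··> p3
  p2 = 0\{a,c} + 0 | 0 ⊢ deadlocked
  p3 = 0 ⊢ deadlocked
Reachable graph of Q (4 states):
  q0 = a.(0 + 0 + a.0) + a.(0\{a,c} + 0 | 0) ⊢ ··a··> q1, ··a··> q2
  q1 = 0 + 0 + a.0 ⊢ ··a··> q3
  q2 = 0\{a,c} + 0 | 0 ⊢ deadlocked
  q3 = 0 ⊢ deadlocked
Executing ac from P (initial set {p0}):
  step 1 (a): {p1, p2}
  step 2 (c): {p3}
  — P admits the full trace.
Executing ac from Q (initial set {q0}):
  step 1 (a): {q1, q2}
  step 2 (c): ∅  — Q cannot continue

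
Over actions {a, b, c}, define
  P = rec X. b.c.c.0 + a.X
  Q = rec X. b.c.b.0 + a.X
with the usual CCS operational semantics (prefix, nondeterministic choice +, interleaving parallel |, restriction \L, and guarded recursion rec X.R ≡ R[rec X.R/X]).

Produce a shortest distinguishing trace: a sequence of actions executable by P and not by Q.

Reachable graph of P (4 states):
  u0 = rec X. b.c.c.0 + a.X ⊢ ··a··> u0, ··b··> u1
  u1 = c.c.0 ⊢ ··c··> u2
  u2 = c.0 ⊢ ··c··> u3
  u3 = 0 ⊢ ∅
Reachable graph of Q (4 states):
  v0 = rec X. b.c.b.0 + a.X ⊢ ··a··> v0, ··b··> v1
  v1 = c.b.0 ⊢ ··c··> v2
  v2 = b.0 ⊢ ··b··> v3
  v3 = 0 ⊢ ∅
Trace ⟨bcc⟩ through P, begin at {u0}:
  step 1 (b): {u1}
  step 2 (c): {u2}
  step 3 (c): {u3}
  P completes σ.
Trace ⟨bcc⟩ through Q, begin at {v0}:
  step 1 (b): {v1}
  step 2 (c): {v2}
  step 3 (c): ∅  — Q cannot continue

bcc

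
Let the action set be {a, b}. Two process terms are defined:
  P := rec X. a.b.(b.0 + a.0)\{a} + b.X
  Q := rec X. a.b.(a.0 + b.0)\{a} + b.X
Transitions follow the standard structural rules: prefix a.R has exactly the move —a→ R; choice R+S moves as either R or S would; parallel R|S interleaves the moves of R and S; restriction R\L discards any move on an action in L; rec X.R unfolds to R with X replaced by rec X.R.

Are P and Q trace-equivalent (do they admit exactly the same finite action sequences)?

trace-equivalent

Reachable graph of P (4 states):
  m0 = rec X. a.b.(b.0 + a.0)\{a} + b.X :: =a=> m1, =b=> m0
  m1 = b.(b.0 + a.0)\{a} :: =b=> m2
  m2 = (b.0 + a.0)\{a} :: =b=> m3
  m3 = 0\{a} :: stopped
Reachable graph of Q (4 states):
  n0 = rec X. a.b.(a.0 + b.0)\{a} + b.X :: =a=> n1, =b=> n0
  n1 = b.(a.0 + b.0)\{a} :: =b=> n2
  n2 = (a.0 + b.0)\{a} :: =b=> n3
  n3 = 0\{a} :: stopped
Bisimilarity quotient blocks:
  B0 = {m0, n0}
  B1 = {m1, n1}
  B2 = {m2, n2}
  B3 = {m3, n3}
m0 ∈ B0, n0 ∈ B0 → same block
Bisimilar ⇒ trace-equivalent.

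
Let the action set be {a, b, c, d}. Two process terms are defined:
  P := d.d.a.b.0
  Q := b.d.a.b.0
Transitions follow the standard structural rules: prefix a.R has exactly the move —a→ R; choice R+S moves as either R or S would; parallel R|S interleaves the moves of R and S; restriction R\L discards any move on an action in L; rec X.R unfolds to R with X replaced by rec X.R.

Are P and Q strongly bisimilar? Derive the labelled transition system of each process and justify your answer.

NO

LTS(P): 5 reachable states
  m0 = d.d.a.b.0 → -d-> m1
  m1 = d.a.b.0 → -d-> m2
  m2 = a.b.0 → -a-> m3
  m3 = b.0 → -b-> m4
  m4 = 0 → stopped
LTS(Q): 5 reachable states
  n0 = b.d.a.b.0 → -b-> n1
  n1 = d.a.b.0 → -d-> n2
  n2 = a.b.0 → -a-> n3
  n3 = b.0 → -b-> n4
  n4 = 0 → stopped
Coarsest stable partition (strong bisimilarity classes):
  B0 = {m0}
  B1 = {m1, n1}
  B2 = {m2, n2}
  B3 = {m3, n3}
  B4 = {m4, n4}
  B5 = {n0}
m0 ∈ B0, n0 ∈ B5 → different blocks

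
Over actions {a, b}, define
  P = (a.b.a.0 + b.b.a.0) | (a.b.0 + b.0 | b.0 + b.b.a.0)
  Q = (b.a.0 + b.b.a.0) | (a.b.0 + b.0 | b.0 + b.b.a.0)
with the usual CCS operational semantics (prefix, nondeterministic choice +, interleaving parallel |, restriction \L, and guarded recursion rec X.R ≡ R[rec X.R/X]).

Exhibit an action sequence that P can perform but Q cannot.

aa

P's transition system — 32 states:
  p0 = (a.b.a.0 + b.b.a.0) | (a.b.0 + b.0 | b.0 + b.b.a.0) ⊢ ··a··> p1, ··a··> p2, ··b··> p2, ··b··> p3, ··b··> p4, ··b··> p5
  p1 = (a.b.a.0 + b.b.a.0) | b.0 ⊢ ··a··> p6, ··b··> p6, ··b··> p7
  p2 = b.a.0 | (a.b.0 + b.0 | b.0 + b.b.a.0) ⊢ ··a··> p6, ··b··> p10, ··b··> p11, ··b··> p8, ··b··> p9
  p3 = (a.b.a.0 + b.b.a.0) | (0 | b.0) ⊢ ··a··> p9, ··b··> p12, ··b··> p9
  p4 = (a.b.a.0 + b.b.a.0) | (b.0 | 0) ⊢ ··a··> p10, ··b··> p10, ··b··> p12
  p5 = (a.b.a.0 + b.b.a.0) | b.a.0 ⊢ ··a··> p11, ··b··> p11, ··b··> p13
  p6 = b.a.0 | b.0 ⊢ ··b··> p14, ··b··> p15
  p7 = (a.b.a.0 + b.b.a.0) | 0 ⊢ ··a··> p15, ··b··> p15
  p8 = a.0 | (a.b.0 + b.0 | b.0 + b.b.a.0) ⊢ ··a··> p14, ··a··> p16, ··b··> p17, ··b··> p18, ··b··> p19
  p9 = b.a.0 | (0 | b.0) ⊢ ··b··> p17, ··b··> p20
  p10 = b.a.0 | (b.0 | 0) ⊢ ··b··> p18, ··b··> p20
  p11 = b.a.0 | b.a.0 ⊢ ··b··> p19, ··b··> p21
  p12 = (a.b.a.0 + b.b.a.0) | (0 | 0) ⊢ ··a··> p20, ··b··> p20
  p13 = (a.b.a.0 + b.b.a.0) | a.0 ⊢ ··a··> p21, ··a··> p7, ··b··> p21
  p14 = a.0 | b.0 ⊢ ··a··> p22, ··b··> p23
  p15 = b.a.0 | 0 ⊢ ··b··> p23
  p16 = 0 | (a.b.0 + b.0 | b.0 + b.b.a.0) ⊢ ··a··> p22, ··b··> p24, ··b··> p25, ··b··> p26
  p17 = a.0 | (0 | b.0) ⊢ ··a··> p24, ··b··> p27
  p18 = a.0 | (b.0 | 0) ⊢ ··a··> p25, ··b··> p27
  p19 = a.0 | b.a.0 ⊢ ··a··> p26, ··b··> p28
  p20 = b.a.0 | (0 | 0) ⊢ ··b··> p27
  p21 = b.a.0 | a.0 ⊢ ··a··> p15, ··b··> p28
  p22 = 0 | b.0 ⊢ ··b··> p29
  p23 = a.0 | 0 ⊢ ··a··> p29
  p24 = 0 | (0 | b.0) ⊢ ··b··> p30
  p25 = 0 | (b.0 | 0) ⊢ ··b··> p30
  p26 = 0 | b.a.0 ⊢ ··b··> p31
  p27 = a.0 | (0 | 0) ⊢ ··a··> p30
  p28 = a.0 | a.0 ⊢ ··a··> p23, ··a··> p31
  p29 = 0 | 0 ⊢ ∅
  p30 = 0 | (0 | 0) ⊢ ∅
  p31 = 0 | a.0 ⊢ ··a··> p29
Q's transition system — 32 states:
  q0 = (b.a.0 + b.b.a.0) | (a.b.0 + b.0 | b.0 + b.b.a.0) ⊢ ··a··> q1, ··b··> q2, ··b··> q3, ··b··> q4, ··b··> q5, ··b··> q6
  q1 = (b.a.0 + b.b.a.0) | b.0 ⊢ ··b··> q7, ··b··> q8, ··b··> q9
  q2 = (b.a.0 + b.b.a.0) | (0 | b.0) ⊢ ··b··> q10, ··b··> q11, ··b··> q12
  q3 = (b.a.0 + b.b.a.0) | (b.0 | 0) ⊢ ··b··> q10, ··b··> q13, ··b··> q14
  q4 = (b.a.0 + b.b.a.0) | b.a.0 ⊢ ··b··> q15, ··b··> q16, ··b··> q17
  q5 = a.0 | (a.b.0 + b.0 | b.0 + b.b.a.0) ⊢ ··a··> q18, ··a··> q8, ··b··> q11, ··b··> q13, ··b··> q16
  q6 = b.a.0 | (a.b.0 + b.0 | b.0 + b.b.a.0) ⊢ ··a··> q9, ··b··> q12, ··b··> q14, ··b··> q17, ··b··> q5
  q7 = (b.a.0 + b.b.a.0) | 0 ⊢ ··b··> q19, ··b··> q20
  q8 = a.0 | b.0 ⊢ ··a··> q21, ··b··> q19
  q9 = b.a.0 | b.0 ⊢ ··b··> q20, ··b··> q8
  q10 = (b.a.0 + b.b.a.0) | (0 | 0) ⊢ ··b··> q22, ··b··> q23
  q11 = a.0 | (0 | b.0) ⊢ ··a··> q24, ··b··> q22
  q12 = b.a.0 | (0 | b.0) ⊢ ··b··> q11, ··b··> q23
  q13 = a.0 | (b.0 | 0) ⊢ ··a··> q25, ··b··> q22
  q14 = b.a.0 | (b.0 | 0) ⊢ ··b··> q13, ··b··> q23
  q15 = (b.a.0 + b.b.a.0) | a.0 ⊢ ··a··> q7, ··b··> q26, ··b··> q27
  q16 = a.0 | b.a.0 ⊢ ··a··> q28, ··b··> q26
  q17 = b.a.0 | b.a.0 ⊢ ··b··> q16, ··b··> q27
  q18 = 0 | (a.b.0 + b.0 | b.0 + b.b.a.0) ⊢ ··a··> q21, ··b··> q24, ··b··> q25, ··b··> q28
  q19 = a.0 | 0 ⊢ ··a··> q29
  q20 = b.a.0 | 0 ⊢ ··b··> q19
  q21 = 0 | b.0 ⊢ ··b··> q29
  q22 = a.0 | (0 | 0) ⊢ ··a··> q30
  q23 = b.a.0 | (0 | 0) ⊢ ··b··> q22
  q24 = 0 | (0 | b.0) ⊢ ··b··> q30
  q25 = 0 | (b.0 | 0) ⊢ ··b··> q30
  q26 = a.0 | a.0 ⊢ ··a··> q19, ··a··> q31
  q27 = b.a.0 | a.0 ⊢ ··a··> q20, ··b··> q26
  q28 = 0 | b.a.0 ⊢ ··b··> q31
  q29 = 0 | 0 ⊢ ∅
  q30 = 0 | (0 | 0) ⊢ ∅
  q31 = 0 | a.0 ⊢ ··a··> q29
Executing aa from P (initial set {p0}):
  step 1 (a): {p1, p2}
  step 2 (a): {p6}
  ✓ P
Executing aa from Q (initial set {q0}):
  step 1 (a): {q1}
  step 2 (a): ∅  — Q cannot continue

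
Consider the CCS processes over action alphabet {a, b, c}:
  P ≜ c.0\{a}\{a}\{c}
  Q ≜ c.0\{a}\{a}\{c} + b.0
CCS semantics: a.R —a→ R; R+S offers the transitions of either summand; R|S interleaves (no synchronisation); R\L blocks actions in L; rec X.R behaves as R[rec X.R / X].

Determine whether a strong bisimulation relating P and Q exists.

NO

Reachable graph of P (2 states):
  u0 = c.0\{a}\{a}\{c} has moves ··c··> u1
  u1 = 0\{a}\{a}\{c} has moves ∅
Reachable graph of Q (3 states):
  v0 = c.0\{a}\{a}\{c} + b.0 has moves ··b··> v1, ··c··> v2
  v1 = 0 has moves ∅
  v2 = 0\{a}\{a}\{c} has moves ∅
Bisimilarity quotient blocks:
  B0 = {u0}
  B1 = {u1, v1, v2}
  B2 = {v0}
u0 ∈ B0, v0 ∈ B2 → different blocks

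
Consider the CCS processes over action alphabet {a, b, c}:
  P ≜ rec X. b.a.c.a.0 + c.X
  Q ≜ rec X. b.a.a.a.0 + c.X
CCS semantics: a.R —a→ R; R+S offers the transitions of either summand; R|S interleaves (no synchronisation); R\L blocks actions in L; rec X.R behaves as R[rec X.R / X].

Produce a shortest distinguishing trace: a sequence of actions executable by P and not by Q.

bac

LTS(P): 5 reachable states
  u0 = rec X. b.a.c.a.0 + c.X | -b-> u1, -c-> u0
  u1 = a.c.a.0 | -a-> u2
  u2 = c.a.0 | -c-> u3
  u3 = a.0 | -a-> u4
  u4 = 0 | stopped
LTS(Q): 5 reachable states
  v0 = rec X. b.a.a.a.0 + c.X | -b-> v1, -c-> v0
  v1 = a.a.a.0 | -a-> v2
  v2 = a.a.0 | -a-> v3
  v3 = a.0 | -a-> v4
  v4 = 0 | stopped
Executing bac from P (initial set {u0}):
  step 1 (b): {u1}
  step 2 (a): {u2}
  step 3 (c): {u3}
  ✓ P
Executing bac from Q (initial set {v0}):
  step 1 (b): {v1}
  step 2 (a): {v2}
  step 3 (c): ∅  — Q cannot continue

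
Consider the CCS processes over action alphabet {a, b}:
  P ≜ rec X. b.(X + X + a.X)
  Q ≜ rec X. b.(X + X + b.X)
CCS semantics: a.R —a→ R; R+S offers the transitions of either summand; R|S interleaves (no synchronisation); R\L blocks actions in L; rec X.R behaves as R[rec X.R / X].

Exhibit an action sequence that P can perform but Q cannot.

ba

P's transition system — 2 states:
  s0 = rec X. b.(X + X + a.X) | =b=> s1
  s1 = (rec X. b.(X + X + a.X)) + (rec X. b.(X + X + a.X)) + a.(rec X. b.(X + X + a.X)) | =a=> s0, =b=> s1
Q's transition system — 2 states:
  t0 = rec X. b.(X + X + b.X) | =b=> t1
  t1 = (rec X. b.(X + X + b.X)) + (rec X. b.(X + X + b.X)) + b.(rec X. b.(X + X + b.X)) | =b=> t0, =b=> t1
Executing ba from P (initial set {s0}):
  step 1 (b): {s1}
  step 2 (a): {s0}
  ✓ P
Executing ba from Q (initial set {t0}):
  step 1 (b): {t1}
  step 2 (a): ∅  — Q cannot continue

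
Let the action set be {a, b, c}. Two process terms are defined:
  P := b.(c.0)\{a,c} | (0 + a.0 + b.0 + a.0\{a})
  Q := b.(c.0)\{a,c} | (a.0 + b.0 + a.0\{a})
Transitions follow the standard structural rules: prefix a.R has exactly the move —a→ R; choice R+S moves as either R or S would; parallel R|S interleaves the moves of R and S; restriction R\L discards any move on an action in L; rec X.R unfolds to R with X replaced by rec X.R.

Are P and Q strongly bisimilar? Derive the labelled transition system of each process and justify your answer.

YES

Reachable graph of P (6 states):
  m0 = b.(c.0)\{a,c} | (0 + a.0 + b.0 + a.0\{a}) | -a-> m1, -a-> m2, -b-> m1, -b-> m3
  m1 = b.(c.0)\{a,c} | 0 | -b-> m4
  m2 = b.(c.0)\{a,c} | 0\{a} | -b-> m5
  m3 = (c.0)\{a,c} | (0 + a.0 + b.0 + a.0\{a}) | -a-> m4, -a-> m5, -b-> m4
  m4 = (c.0)\{a,c} | 0 | ∅
  m5 = (c.0)\{a,c} | 0\{a} | ∅
Reachable graph of Q (6 states):
  n0 = b.(c.0)\{a,c} | (a.0 + b.0 + a.0\{a}) | -a-> n1, -a-> n2, -b-> n1, -b-> n3
  n1 = b.(c.0)\{a,c} | 0 | -b-> n4
  n2 = b.(c.0)\{a,c} | 0\{a} | -b-> n5
  n3 = (c.0)\{a,c} | (a.0 + b.0 + a.0\{a}) | -a-> n4, -a-> n5, -b-> n4
  n4 = (c.0)\{a,c} | 0 | ∅
  n5 = (c.0)\{a,c} | 0\{a} | ∅
Partition-refinement fixed point:
  B0 = {m0, n0}
  B1 = {m3, n3}
  B2 = {m4, m5, n4, n5}
  B3 = {m1, m2, n1, n2}
m0 ∈ B0, n0 ∈ B0 → same block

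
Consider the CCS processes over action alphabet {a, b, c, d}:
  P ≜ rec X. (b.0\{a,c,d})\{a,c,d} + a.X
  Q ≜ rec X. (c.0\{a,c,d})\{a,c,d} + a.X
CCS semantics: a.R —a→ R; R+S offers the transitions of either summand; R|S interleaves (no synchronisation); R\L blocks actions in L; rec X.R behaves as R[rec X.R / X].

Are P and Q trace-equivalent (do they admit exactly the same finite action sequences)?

Reachable graph of P (2 states):
  s0 = rec X. (b.0\{a,c,d})\{a,c,d} + a.X :: -a-> s0, -b-> s1
  s1 = 0\{a,c,d}\{a,c,d} :: (no moves)
Reachable graph of Q (1 states):
  t0 = rec X. (c.0\{a,c,d})\{a,c,d} + a.X :: -a-> t0
Executing b from P (initial set {s0}):
  [1] b ⇒ {s1}
  P completes σ.
Executing b from Q (initial set {t0}):
  [1] b ⇒ no successor for Q

NO — witness ⟨b⟩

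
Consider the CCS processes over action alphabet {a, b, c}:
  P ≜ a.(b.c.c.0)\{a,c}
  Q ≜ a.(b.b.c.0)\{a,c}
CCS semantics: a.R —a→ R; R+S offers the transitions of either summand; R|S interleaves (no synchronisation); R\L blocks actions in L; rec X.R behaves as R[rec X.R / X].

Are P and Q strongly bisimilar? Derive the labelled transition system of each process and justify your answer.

NO

LTS(P): 3 reachable states
  u0 = a.(b.c.c.0)\{a,c} → —a→ u1
  u1 = (b.c.c.0)\{a,c} → —b→ u2
  u2 = (c.c.0)\{a,c} → ·
LTS(Q): 4 reachable states
  v0 = a.(b.b.c.0)\{a,c} → —a→ v1
  v1 = (b.b.c.0)\{a,c} → —b→ v2
  v2 = (b.c.0)\{a,c} → —b→ v3
  v3 = (c.0)\{a,c} → ·
Partition-refinement fixed point:
  B0 = {u0}
  B1 = {u1, v2}
  B2 = {u2, v3}
  B3 = {v0}
  B4 = {v1}
u0 ∈ B0, v0 ∈ B3 → different blocks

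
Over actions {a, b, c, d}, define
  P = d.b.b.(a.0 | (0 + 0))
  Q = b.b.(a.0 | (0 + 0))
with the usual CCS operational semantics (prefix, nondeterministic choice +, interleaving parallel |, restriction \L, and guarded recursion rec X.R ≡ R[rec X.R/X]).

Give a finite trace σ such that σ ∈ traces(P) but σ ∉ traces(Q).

Reachable graph of P (5 states):
  m0 = d.b.b.(a.0 | (0 + 0)) → =d=> m1
  m1 = b.b.(a.0 | (0 + 0)) → =b=> m2
  m2 = b.(a.0 | (0 + 0)) → =b=> m3
  m3 = a.0 | (0 + 0) → =a=> m4
  m4 = 0 | (0 + 0) → deadlocked
Reachable graph of Q (4 states):
  n0 = b.b.(a.0 | (0 + 0)) → =b=> n1
  n1 = b.(a.0 | (0 + 0)) → =b=> n2
  n2 = a.0 | (0 + 0) → =a=> n3
  n3 = 0 | (0 + 0) → deadlocked
Trace ⟨d⟩ through P, begin at {m0}:
  [1] d ⇒ {m1}
  ✓ P
Trace ⟨d⟩ through Q, begin at {n0}:
  [1] d ⇒ no successor for Q

d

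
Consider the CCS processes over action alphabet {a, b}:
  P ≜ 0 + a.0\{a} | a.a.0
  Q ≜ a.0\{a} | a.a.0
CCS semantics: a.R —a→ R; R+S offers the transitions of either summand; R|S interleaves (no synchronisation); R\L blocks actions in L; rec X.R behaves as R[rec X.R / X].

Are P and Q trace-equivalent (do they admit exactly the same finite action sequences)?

YES

P's transition system — 6 states:
  s0 = 0 + a.0\{a} | a.a.0 → ··a··> s1, ··a··> s2
  s1 = 0\{a} | a.a.0 → ··a··> s3
  s2 = a.0\{a} | a.0 → ··a··> s3, ··a··> s4
  s3 = 0\{a} | a.0 → ··a··> s5
  s4 = a.0\{a} | 0 → ··a··> s5
  s5 = 0\{a} | 0 → ∅
Q's transition system — 6 states:
  t0 = a.0\{a} | a.a.0 → ··a··> t1, ··a··> t2
  t1 = 0\{a} | a.a.0 → ··a··> t3
  t2 = a.0\{a} | a.0 → ··a··> t3, ··a··> t4
  t3 = 0\{a} | a.0 → ··a··> t5
  t4 = a.0\{a} | 0 → ··a··> t5
  t5 = 0\{a} | 0 → ∅
Partition-refinement fixed point:
  B0 = {s0, t0}
  B1 = {s1, s2, t1, t2}
  B2 = {s3, s4, t3, t4}
  B3 = {s5, t5}
s0 ∈ B0, t0 ∈ B0 → same block
Bisimilar ⇒ trace-equivalent.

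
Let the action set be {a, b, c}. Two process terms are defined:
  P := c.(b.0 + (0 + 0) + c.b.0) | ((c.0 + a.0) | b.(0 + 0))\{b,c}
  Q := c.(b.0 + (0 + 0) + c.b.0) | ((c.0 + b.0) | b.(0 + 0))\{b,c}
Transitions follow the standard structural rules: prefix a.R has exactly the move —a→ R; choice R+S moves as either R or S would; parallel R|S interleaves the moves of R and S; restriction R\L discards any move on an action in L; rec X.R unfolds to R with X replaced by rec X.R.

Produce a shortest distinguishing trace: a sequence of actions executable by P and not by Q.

a

P's transition system — 8 states:
  u0 = c.(b.0 + (0 + 0) + c.b.0) | ((c.0 + a.0) | b.(0 + 0))\{b,c} :: --a--▸ u1, --c--▸ u2
  u1 = c.(b.0 + (0 + 0) + c.b.0) | (0 | b.(0 + 0))\{b,c} :: --c--▸ u3
  u2 = (b.0 + (0 + 0) + c.b.0) | ((c.0 + a.0) | b.(0 + 0))\{b,c} :: --a--▸ u3, --b--▸ u4, --c--▸ u5
  u3 = (b.0 + (0 + 0) + c.b.0) | (0 | b.(0 + 0))\{b,c} :: --b--▸ u6, --c--▸ u7
  u4 = 0 | ((c.0 + a.0) | b.(0 + 0))\{b,c} :: --a--▸ u6
  u5 = b.0 | ((c.0 + a.0) | b.(0 + 0))\{b,c} :: --a--▸ u7, --b--▸ u4
  u6 = 0 | (0 | b.(0 + 0))\{b,c} :: stopped
  u7 = b.0 | (0 | b.(0 + 0))\{b,c} :: --b--▸ u6
Q's transition system — 4 states:
  v0 = c.(b.0 + (0 + 0) + c.b.0) | ((c.0 + b.0) | b.(0 + 0))\{b,c} :: --c--▸ v1
  v1 = (b.0 + (0 + 0) + c.b.0) | ((c.0 + b.0) | b.(0 + 0))\{b,c} :: --b--▸ v2, --c--▸ v3
  v2 = 0 | ((c.0 + b.0) | b.(0 + 0))\{b,c} :: stopped
  v3 = b.0 | ((c.0 + b.0) | b.(0 + 0))\{b,c} :: --b--▸ v2
Trace ⟨a⟩ through P, begin at {u0}:
  [1] a ⇒ {u1}
  P completes σ.
Trace ⟨a⟩ through Q, begin at {v0}:
  [1] a ⇒ ∅ (Q stuck)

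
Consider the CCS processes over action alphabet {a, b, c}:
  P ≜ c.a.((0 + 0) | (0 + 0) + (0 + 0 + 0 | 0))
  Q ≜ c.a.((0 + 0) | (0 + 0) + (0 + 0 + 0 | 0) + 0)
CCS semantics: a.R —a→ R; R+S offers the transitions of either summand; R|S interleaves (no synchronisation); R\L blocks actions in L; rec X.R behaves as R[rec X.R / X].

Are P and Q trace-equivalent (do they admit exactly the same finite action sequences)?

traces(P) = traces(Q)

LTS(P): 3 reachable states
  s0 = c.a.((0 + 0) | (0 + 0) + (0 + 0 + 0 | 0)) ⊢ ··c··> s1
  s1 = a.((0 + 0) | (0 + 0) + (0 + 0 + 0 | 0)) ⊢ ··a··> s2
  s2 = (0 + 0) | (0 + 0) + (0 + 0 + 0 | 0) ⊢ ·
LTS(Q): 3 reachable states
  t0 = c.a.((0 + 0) | (0 + 0) + (0 + 0 + 0 | 0) + 0) ⊢ ··c··> t1
  t1 = a.((0 + 0) | (0 + 0) + (0 + 0 + 0 | 0) + 0) ⊢ ··a··> t2
  t2 = (0 + 0) | (0 + 0) + (0 + 0 + 0 | 0) + 0 ⊢ ·
Bisimilarity quotient blocks:
  B0 = {s0, t0}
  B1 = {s1, t1}
  B2 = {s2, t2}
s0 ∈ B0, t0 ∈ B0 → same block
Bisimilar ⇒ trace-equivalent.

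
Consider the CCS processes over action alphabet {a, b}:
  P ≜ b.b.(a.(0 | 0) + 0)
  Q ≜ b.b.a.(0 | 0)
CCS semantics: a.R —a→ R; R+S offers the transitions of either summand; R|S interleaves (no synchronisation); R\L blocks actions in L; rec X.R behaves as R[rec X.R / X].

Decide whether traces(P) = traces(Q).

LTS(P): 4 reachable states
  m0 = b.b.(a.(0 | 0) + 0) ⊢ ··b··> m1
  m1 = b.(a.(0 | 0) + 0) ⊢ ··b··> m2
  m2 = a.(0 | 0) + 0 ⊢ ··a··> m3
  m3 = 0 | 0 ⊢ ·
LTS(Q): 4 reachable states
  n0 = b.b.a.(0 | 0) ⊢ ··b··> n1
  n1 = b.a.(0 | 0) ⊢ ··b··> n2
  n2 = a.(0 | 0) ⊢ ··a··> n3
  n3 = 0 | 0 ⊢ ·
Partition-refinement fixed point:
  B0 = {m0, n0}
  B1 = {m1, n1}
  B2 = {m2, n2}
  B3 = {m3, n3}
m0 ∈ B0, n0 ∈ B0 → same block
Bisimilar ⇒ trace-equivalent.

traces(P) = traces(Q)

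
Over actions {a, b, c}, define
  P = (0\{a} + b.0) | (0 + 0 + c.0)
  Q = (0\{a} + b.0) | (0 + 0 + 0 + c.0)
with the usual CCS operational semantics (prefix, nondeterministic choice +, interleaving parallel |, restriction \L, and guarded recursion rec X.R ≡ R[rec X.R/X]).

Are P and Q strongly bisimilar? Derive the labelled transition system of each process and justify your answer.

P's transition system — 4 states:
  u0 = (0\{a} + b.0) | (0 + 0 + c.0) has moves -b-> u1, -c-> u2
  u1 = 0 | (0 + 0 + c.0) has moves -c-> u3
  u2 = (0\{a} + b.0) | 0 has moves -b-> u3
  u3 = 0 | 0 has moves ·
Q's transition system — 4 states:
  v0 = (0\{a} + b.0) | (0 + 0 + 0 + c.0) has moves -b-> v1, -c-> v2
  v1 = 0 | (0 + 0 + 0 + c.0) has moves -c-> v3
  v2 = (0\{a} + b.0) | 0 has moves -b-> v3
  v3 = 0 | 0 has moves ·
Partition-refinement fixed point:
  B0 = {u0, v0}
  B1 = {u1, v1}
  B2 = {u3, v3}
  B3 = {u2, v2}
u0 ∈ B0, v0 ∈ B0 → same block

P ~ Q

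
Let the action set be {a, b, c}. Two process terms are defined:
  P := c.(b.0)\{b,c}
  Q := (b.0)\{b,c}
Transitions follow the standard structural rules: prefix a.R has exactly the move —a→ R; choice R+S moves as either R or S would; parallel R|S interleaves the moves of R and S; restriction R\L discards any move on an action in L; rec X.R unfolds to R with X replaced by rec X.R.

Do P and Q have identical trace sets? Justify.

trace-distinct — witness ⟨c⟩

LTS(P): 2 reachable states
  s0 = c.(b.0)\{b,c} ⊢ —c→ s1
  s1 = (b.0)\{b,c} ⊢ ∅
LTS(Q): 1 reachable states
  t0 = (b.0)\{b,c} ⊢ ∅
Run σ = ⟨c⟩ on P: start {s0}
  step 1 (c): {s1}
  — P admits the full trace.
Run σ = ⟨c⟩ on Q: start {t0}
  step 1 (c): no successor for Q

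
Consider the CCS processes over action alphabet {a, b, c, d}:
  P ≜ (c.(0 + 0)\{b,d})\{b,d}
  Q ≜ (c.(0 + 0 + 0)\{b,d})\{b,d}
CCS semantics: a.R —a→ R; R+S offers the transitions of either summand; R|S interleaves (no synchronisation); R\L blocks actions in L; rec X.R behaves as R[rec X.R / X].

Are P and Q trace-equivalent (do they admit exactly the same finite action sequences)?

trace-equivalent

Reachable graph of P (2 states):
  m0 = (c.(0 + 0)\{b,d})\{b,d} | ··c··> m1
  m1 = (0 + 0)\{b,d}\{b,d} | ·
Reachable graph of Q (2 states):
  n0 = (c.(0 + 0 + 0)\{b,d})\{b,d} | ··c··> n1
  n1 = (0 + 0 + 0)\{b,d}\{b,d} | ·
Coarsest stable partition (strong bisimilarity classes):
  B0 = {m0, n0}
  B1 = {m1, n1}
m0 ∈ B0, n0 ∈ B0 → same block
Bisimilar ⇒ trace-equivalent.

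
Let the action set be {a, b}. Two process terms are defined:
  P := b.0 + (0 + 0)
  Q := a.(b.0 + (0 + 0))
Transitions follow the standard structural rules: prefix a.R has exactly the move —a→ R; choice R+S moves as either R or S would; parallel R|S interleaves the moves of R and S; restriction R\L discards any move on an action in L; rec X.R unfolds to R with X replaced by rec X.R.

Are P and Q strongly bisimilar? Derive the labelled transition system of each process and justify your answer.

not bisimilar

LTS(P): 2 reachable states
  p0 = b.0 + (0 + 0) has moves -b-> p1
  p1 = 0 has moves (no moves)
LTS(Q): 3 reachable states
  q0 = a.(b.0 + (0 + 0)) has moves -a-> q1
  q1 = b.0 + (0 + 0) has moves -b-> q2
  q2 = 0 has moves (no moves)
Bisimilarity quotient blocks:
  B0 = {p0, q1}
  B1 = {p1, q2}
  B2 = {q0}
p0 ∈ B0, q0 ∈ B2 → different blocks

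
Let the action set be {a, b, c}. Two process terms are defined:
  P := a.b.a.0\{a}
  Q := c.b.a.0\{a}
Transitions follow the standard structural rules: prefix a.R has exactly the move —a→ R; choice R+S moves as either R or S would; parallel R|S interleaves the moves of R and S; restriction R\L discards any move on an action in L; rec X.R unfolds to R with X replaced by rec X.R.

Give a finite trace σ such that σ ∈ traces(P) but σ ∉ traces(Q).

a

LTS(P): 4 reachable states
  m0 = a.b.a.0\{a} ⊢ --a--▸ m1
  m1 = b.a.0\{a} ⊢ --b--▸ m2
  m2 = a.0\{a} ⊢ --a--▸ m3
  m3 = 0\{a} ⊢ deadlocked
LTS(Q): 4 reachable states
  n0 = c.b.a.0\{a} ⊢ --c--▸ n1
  n1 = b.a.0\{a} ⊢ --b--▸ n2
  n2 = a.0\{a} ⊢ --a--▸ n3
  n3 = 0\{a} ⊢ deadlocked
Executing a from P (initial set {m0}):
  [1] a ⇒ {m1}
  — P admits the full trace.
Executing a from Q (initial set {n0}):
  [1] a ⇒ ∅ (Q stuck)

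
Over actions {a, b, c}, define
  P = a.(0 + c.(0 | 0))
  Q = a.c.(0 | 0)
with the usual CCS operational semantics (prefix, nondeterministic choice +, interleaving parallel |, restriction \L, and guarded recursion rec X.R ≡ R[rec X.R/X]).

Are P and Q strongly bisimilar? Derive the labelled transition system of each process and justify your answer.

P ~ Q

Reachable graph of P (3 states):
  u0 = a.(0 + c.(0 | 0)) ⊢ --a--▸ u1
  u1 = 0 + c.(0 | 0) ⊢ --c--▸ u2
  u2 = 0 | 0 ⊢ ∅
Reachable graph of Q (3 states):
  v0 = a.c.(0 | 0) ⊢ --a--▸ v1
  v1 = c.(0 | 0) ⊢ --c--▸ v2
  v2 = 0 | 0 ⊢ ∅
Bisimilarity quotient blocks:
  B0 = {u0, v0}
  B1 = {u1, v1}
  B2 = {u2, v2}
u0 ∈ B0, v0 ∈ B0 → same block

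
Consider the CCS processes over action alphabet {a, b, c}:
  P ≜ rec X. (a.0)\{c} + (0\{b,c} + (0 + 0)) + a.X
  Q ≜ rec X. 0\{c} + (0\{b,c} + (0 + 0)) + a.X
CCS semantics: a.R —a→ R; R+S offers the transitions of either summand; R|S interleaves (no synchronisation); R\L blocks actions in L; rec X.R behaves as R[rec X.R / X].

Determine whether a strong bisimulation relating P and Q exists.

NO

Reachable graph of P (2 states):
  u0 = rec X. (a.0)\{c} + (0\{b,c} + (0 + 0)) + a.X | ··a··> u0, ··a··> u1
  u1 = 0\{c} | (no moves)
Reachable graph of Q (1 states):
  v0 = rec X. 0\{c} + (0\{b,c} + (0 + 0)) + a.X | ··a··> v0
Partition-refinement fixed point:
  B0 = {u0}
  B1 = {u1}
  B2 = {v0}
u0 ∈ B0, v0 ∈ B2 → different blocks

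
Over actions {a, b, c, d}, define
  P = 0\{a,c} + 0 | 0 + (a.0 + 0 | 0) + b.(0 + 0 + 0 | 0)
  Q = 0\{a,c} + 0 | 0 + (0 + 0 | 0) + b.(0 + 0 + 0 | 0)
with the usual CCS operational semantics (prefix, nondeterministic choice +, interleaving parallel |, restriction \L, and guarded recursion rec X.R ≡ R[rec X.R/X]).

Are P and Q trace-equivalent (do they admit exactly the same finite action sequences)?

NO — witness ⟨a⟩

LTS(P): 3 reachable states
  m0 = 0\{a,c} + 0 | 0 + (a.0 + 0 | 0) + b.(0 + 0 + 0 | 0) → -a-> m1, -b-> m2
  m1 = 0 → stopped
  m2 = 0 + 0 + 0 | 0 → stopped
LTS(Q): 2 reachable states
  n0 = 0\{a,c} + 0 | 0 + (0 + 0 | 0) + b.(0 + 0 + 0 | 0) → -b-> n1
  n1 = 0 + 0 + 0 | 0 → stopped
Executing a from P (initial set {m0}):
  after a @ step 1: {m1}
  ✓ P
Executing a from Q (initial set {n0}):
  after a @ step 1: ∅ (Q stuck)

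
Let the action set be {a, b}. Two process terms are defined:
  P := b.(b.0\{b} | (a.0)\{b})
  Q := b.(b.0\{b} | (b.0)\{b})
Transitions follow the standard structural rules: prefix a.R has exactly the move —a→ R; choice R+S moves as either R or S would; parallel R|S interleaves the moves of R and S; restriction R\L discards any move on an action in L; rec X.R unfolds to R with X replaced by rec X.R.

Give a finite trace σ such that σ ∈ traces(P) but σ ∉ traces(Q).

P's transition system — 5 states:
  s0 = b.(b.0\{b} | (a.0)\{b}) :: =b=> s1
  s1 = b.0\{b} | (a.0)\{b} :: =a=> s2, =b=> s3
  s2 = b.0\{b} | 0\{b} :: =b=> s4
  s3 = 0\{b} | (a.0)\{b} :: =a=> s4
  s4 = 0\{b} | 0\{b} :: ∅
Q's transition system — 3 states:
  t0 = b.(b.0\{b} | (b.0)\{b}) :: =b=> t1
  t1 = b.0\{b} | (b.0)\{b} :: =b=> t2
  t2 = 0\{b} | (b.0)\{b} :: ∅
Executing ba from P (initial set {s0}):
  after b @ step 1: {s1}
  after a @ step 2: {s2}
  P completes σ.
Executing ba from Q (initial set {t0}):
  after b @ step 1: {t1}
  after a @ step 2: ∅ (Q stuck)

ba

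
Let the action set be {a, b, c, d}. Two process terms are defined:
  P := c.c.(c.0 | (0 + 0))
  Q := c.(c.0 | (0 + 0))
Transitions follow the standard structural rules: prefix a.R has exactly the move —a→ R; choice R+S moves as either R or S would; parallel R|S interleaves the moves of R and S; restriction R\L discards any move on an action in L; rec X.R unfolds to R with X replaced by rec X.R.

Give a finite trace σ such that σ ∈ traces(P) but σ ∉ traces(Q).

ccc

P's transition system — 4 states:
  p0 = c.c.(c.0 | (0 + 0)) | --c--▸ p1
  p1 = c.(c.0 | (0 + 0)) | --c--▸ p2
  p2 = c.0 | (0 + 0) | --c--▸ p3
  p3 = 0 | (0 + 0) | (no moves)
Q's transition system — 3 states:
  q0 = c.(c.0 | (0 + 0)) | --c--▸ q1
  q1 = c.0 | (0 + 0) | --c--▸ q2
  q2 = 0 | (0 + 0) | (no moves)
Run σ = ⟨ccc⟩ on P: start {p0}
  [1] c ⇒ {p1}
  [2] c ⇒ {p2}
  [3] c ⇒ {p3}
  — P admits the full trace.
Run σ = ⟨ccc⟩ on Q: start {q0}
  [1] c ⇒ {q1}
  [2] c ⇒ {q2}
  [3] c ⇒ no successor for Q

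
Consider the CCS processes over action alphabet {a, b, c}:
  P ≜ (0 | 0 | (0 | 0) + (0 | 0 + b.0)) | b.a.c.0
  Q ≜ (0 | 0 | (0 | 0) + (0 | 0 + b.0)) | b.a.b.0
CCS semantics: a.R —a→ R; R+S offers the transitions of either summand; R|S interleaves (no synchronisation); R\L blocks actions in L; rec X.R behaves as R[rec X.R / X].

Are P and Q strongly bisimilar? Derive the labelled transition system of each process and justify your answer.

not bisimilar

Reachable graph of P (8 states):
  s0 = (0 | 0 | (0 | 0) + (0 | 0 + b.0)) | b.a.c.0 :: -b-> s1, -b-> s2
  s1 = (0 | 0 | (0 | 0) + (0 | 0 + b.0)) | a.c.0 :: -a-> s3, -b-> s4
  s2 = 0 | b.a.c.0 :: -b-> s4
  s3 = (0 | 0 | (0 | 0) + (0 | 0 + b.0)) | c.0 :: -b-> s5, -c-> s6
  s4 = 0 | a.c.0 :: -a-> s5
  s5 = 0 | c.0 :: -c-> s7
  s6 = (0 | 0 | (0 | 0) + (0 | 0 + b.0)) | 0 :: -b-> s7
  s7 = 0 | 0 :: ∅
Reachable graph of Q (8 states):
  t0 = (0 | 0 | (0 | 0) + (0 | 0 + b.0)) | b.a.b.0 :: -b-> t1, -b-> t2
  t1 = (0 | 0 | (0 | 0) + (0 | 0 + b.0)) | a.b.0 :: -a-> t3, -b-> t4
  t2 = 0 | b.a.b.0 :: -b-> t4
  t3 = (0 | 0 | (0 | 0) + (0 | 0 + b.0)) | b.0 :: -b-> t5, -b-> t6
  t4 = 0 | a.b.0 :: -a-> t6
  t5 = (0 | 0 | (0 | 0) + (0 | 0 + b.0)) | 0 :: -b-> t7
  t6 = 0 | b.0 :: -b-> t7
  t7 = 0 | 0 :: ∅
Partition-refinement fixed point:
  B0 = {s0}
  B1 = {s1}
  B2 = {s3}
  B3 = {s6, t5, t6}
  B4 = {s7, t7}
  B5 = {s5}
  B6 = {s4}
  B7 = {s2}
  B8 = {t0}
  B9 = {t1}
  B10 = {t4}
  B11 = {t3}
  B12 = {t2}
s0 ∈ B0, t0 ∈ B8 → different blocks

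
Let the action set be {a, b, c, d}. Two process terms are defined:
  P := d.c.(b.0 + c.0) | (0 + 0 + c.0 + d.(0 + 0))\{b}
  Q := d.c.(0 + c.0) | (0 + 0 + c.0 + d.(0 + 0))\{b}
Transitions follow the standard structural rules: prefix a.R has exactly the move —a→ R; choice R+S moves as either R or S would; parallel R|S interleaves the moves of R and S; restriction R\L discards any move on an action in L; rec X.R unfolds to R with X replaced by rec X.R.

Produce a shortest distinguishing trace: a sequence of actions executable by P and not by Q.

dcb

Reachable graph of P (12 states):
  p0 = d.c.(b.0 + c.0) | (0 + 0 + c.0 + d.(0 + 0))\{b} → =c=> p1, =d=> p2, =d=> p3
  p1 = d.c.(b.0 + c.0) | 0\{b} → =d=> p4
  p2 = c.(b.0 + c.0) | (0 + 0 + c.0 + d.(0 + 0))\{b} → =c=> p4, =c=> p5, =d=> p6
  p3 = d.c.(b.0 + c.0) | (0 + 0)\{b} → =d=> p6
  p4 = c.(b.0 + c.0) | 0\{b} → =c=> p7
  p5 = (b.0 + c.0) | (0 + 0 + c.0 + d.(0 + 0))\{b} → =b=> p8, =c=> p7, =c=> p8, =d=> p9
  p6 = c.(b.0 + c.0) | (0 + 0)\{b} → =c=> p9
  p7 = (b.0 + c.0) | 0\{b} → =b=> p10, =c=> p10
  p8 = 0 | (0 + 0 + c.0 + d.(0 + 0))\{b} → =c=> p10, =d=> p11
  p9 = (b.0 + c.0) | (0 + 0)\{b} → =b=> p11, =c=> p11
  p10 = 0 | 0\{b} → stopped
  p11 = 0 | (0 + 0)\{b} → stopped
Reachable graph of Q (12 states):
  q0 = d.c.(0 + c.0) | (0 + 0 + c.0 + d.(0 + 0))\{b} → =c=> q1, =d=> q2, =d=> q3
  q1 = d.c.(0 + c.0) | 0\{b} → =d=> q4
  q2 = c.(0 + c.0) | (0 + 0 + c.0 + d.(0 + 0))\{b} → =c=> q4, =c=> q5, =d=> q6
  q3 = d.c.(0 + c.0) | (0 + 0)\{b} → =d=> q6
  q4 = c.(0 + c.0) | 0\{b} → =c=> q7
  q5 = (0 + c.0) | (0 + 0 + c.0 + d.(0 + 0))\{b} → =c=> q7, =c=> q8, =d=> q9
  q6 = c.(0 + c.0) | (0 + 0)\{b} → =c=> q9
  q7 = (0 + c.0) | 0\{b} → =c=> q10
  q8 = 0 | (0 + 0 + c.0 + d.(0 + 0))\{b} → =c=> q10, =d=> q11
  q9 = (0 + c.0) | (0 + 0)\{b} → =c=> q11
  q10 = 0 | 0\{b} → stopped
  q11 = 0 | (0 + 0)\{b} → stopped
Executing dcb from P (initial set {p0}):
  after d @ step 1: {p2, p3}
  after c @ step 2: {p4, p5}
  after b @ step 3: {p8}
  ✓ P
Executing dcb from Q (initial set {q0}):
  after d @ step 1: {q2, q3}
  after c @ step 2: {q4, q5}
  after b @ step 3: ∅  — Q cannot continue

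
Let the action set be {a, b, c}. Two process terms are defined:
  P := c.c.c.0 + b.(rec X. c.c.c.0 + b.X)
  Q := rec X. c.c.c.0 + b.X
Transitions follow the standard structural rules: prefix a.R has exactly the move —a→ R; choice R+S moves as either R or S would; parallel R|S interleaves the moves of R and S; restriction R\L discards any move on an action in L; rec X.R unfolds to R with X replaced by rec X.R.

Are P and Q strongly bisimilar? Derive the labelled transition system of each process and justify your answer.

LTS(P): 5 reachable states
  s0 = c.c.c.0 + b.(rec X. c.c.c.0 + b.X) ⊢ --b--▸ s1, --c--▸ s2
  s1 = rec X. c.c.c.0 + b.X ⊢ --b--▸ s1, --c--▸ s2
  s2 = c.c.0 ⊢ --c--▸ s3
  s3 = c.0 ⊢ --c--▸ s4
  s4 = 0 ⊢ ∅
LTS(Q): 4 reachable states
  t0 = rec X. c.c.c.0 + b.X ⊢ --b--▸ t0, --c--▸ t1
  t1 = c.c.0 ⊢ --c--▸ t2
  t2 = c.0 ⊢ --c--▸ t3
  t3 = 0 ⊢ ∅
Coarsest stable partition (strong bisimilarity classes):
  B0 = {s0, s1, t0}
  B1 = {s2, t1}
  B2 = {s3, t2}
  B3 = {s4, t3}
s0 ∈ B0, t0 ∈ B0 → same block

YES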